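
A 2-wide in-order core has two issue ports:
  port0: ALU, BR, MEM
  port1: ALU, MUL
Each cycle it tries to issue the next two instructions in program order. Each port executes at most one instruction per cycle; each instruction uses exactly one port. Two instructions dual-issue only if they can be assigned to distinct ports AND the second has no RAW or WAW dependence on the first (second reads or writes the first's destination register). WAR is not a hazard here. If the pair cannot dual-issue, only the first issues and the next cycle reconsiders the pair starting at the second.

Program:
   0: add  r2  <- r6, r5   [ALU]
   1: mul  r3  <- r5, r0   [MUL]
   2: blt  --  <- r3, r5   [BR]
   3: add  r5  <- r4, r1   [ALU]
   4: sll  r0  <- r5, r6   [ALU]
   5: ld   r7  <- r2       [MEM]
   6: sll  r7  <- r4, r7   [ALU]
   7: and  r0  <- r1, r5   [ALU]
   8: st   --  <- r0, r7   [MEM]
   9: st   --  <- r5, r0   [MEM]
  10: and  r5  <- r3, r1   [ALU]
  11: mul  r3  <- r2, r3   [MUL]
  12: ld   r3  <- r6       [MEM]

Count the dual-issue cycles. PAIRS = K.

[0] i0,i1  add;mul  -- pair
[1] i2,i3  blt;add  -- pair
[2] i4,i5  sll;ld  -- pair
[3] i6,i7  sll;and  -- pair
[4] i8  st  -- no-port MEM/MEM
[5] i9,i10  st;and  -- pair
[6] i11  mul  -- WAW r3
[7] i12  ld  -- tail

PAIRS = 5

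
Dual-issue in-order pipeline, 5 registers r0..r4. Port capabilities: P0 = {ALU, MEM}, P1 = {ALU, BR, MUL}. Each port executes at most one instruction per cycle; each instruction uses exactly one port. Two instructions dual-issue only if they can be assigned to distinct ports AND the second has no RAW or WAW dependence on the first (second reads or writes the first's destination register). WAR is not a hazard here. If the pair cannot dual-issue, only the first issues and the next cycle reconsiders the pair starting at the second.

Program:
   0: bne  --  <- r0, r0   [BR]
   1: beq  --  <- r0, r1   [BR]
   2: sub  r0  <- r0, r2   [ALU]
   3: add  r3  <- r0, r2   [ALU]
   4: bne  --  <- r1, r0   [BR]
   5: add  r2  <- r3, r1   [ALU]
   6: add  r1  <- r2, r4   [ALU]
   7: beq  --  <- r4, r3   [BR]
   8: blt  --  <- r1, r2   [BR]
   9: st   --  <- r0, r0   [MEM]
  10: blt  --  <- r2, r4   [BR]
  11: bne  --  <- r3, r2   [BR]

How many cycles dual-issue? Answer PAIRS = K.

PAIRS = 4

  cy0 -> i0 (bne) no-port BR/BR
  cy1 -> i1+i2 (beq/sub) pair
  cy2 -> i3+i4 (add/bne) pair
  cy3 -> i5 (add) RAW r2
  cy4 -> i6+i7 (add/beq) pair
  cy5 -> i8+i9 (blt/st) pair
  cy6 -> i10 (blt) no-port BR/BR
  cy7 -> i11 (bne) tail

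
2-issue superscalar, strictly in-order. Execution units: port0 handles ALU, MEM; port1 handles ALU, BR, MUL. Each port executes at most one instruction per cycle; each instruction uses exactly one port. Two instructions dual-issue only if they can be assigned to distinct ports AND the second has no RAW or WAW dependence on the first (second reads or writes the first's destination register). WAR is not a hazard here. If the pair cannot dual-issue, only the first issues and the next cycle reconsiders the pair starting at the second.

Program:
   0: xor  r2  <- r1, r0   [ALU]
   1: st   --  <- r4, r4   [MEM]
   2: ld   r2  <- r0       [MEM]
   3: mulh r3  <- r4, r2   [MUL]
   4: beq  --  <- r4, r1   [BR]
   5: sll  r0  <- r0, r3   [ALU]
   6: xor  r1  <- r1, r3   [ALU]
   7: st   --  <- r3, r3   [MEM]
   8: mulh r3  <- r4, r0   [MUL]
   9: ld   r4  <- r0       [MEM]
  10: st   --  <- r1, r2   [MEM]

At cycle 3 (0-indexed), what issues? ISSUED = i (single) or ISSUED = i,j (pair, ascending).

ISSUED = 4,5

#0 head=0: xor st i0,i1 pair
#1 head=2: ld i2 RAW r2
#2 head=3: mulh i3 no-port MUL/BR
#3 head=4: beq sll i4,i5 pair
#4 head=6: xor st i6,i7 pair
#5 head=8: mulh ld i8,i9 pair
#6 head=10: st i10 tail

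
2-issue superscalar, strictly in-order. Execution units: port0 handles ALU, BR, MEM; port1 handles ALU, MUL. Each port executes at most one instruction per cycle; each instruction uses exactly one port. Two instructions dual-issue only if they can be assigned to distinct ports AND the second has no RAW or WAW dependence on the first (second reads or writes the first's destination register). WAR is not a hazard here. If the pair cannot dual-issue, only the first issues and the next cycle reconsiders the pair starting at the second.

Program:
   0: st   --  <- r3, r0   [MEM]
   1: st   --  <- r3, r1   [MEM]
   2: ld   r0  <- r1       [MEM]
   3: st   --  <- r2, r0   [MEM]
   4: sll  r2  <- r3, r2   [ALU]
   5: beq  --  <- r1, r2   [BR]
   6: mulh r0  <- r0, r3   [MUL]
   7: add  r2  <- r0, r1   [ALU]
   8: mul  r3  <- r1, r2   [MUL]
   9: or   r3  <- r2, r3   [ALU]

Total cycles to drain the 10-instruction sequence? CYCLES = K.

0. st.MEM @i0  | no-port MEM/MEM
1. st.MEM @i1  | no-port MEM/MEM
2. ld.MEM @i2  | no-port MEM/MEM
3. st.MEM/sll.ALU @i3+i4  | dual
4. beq.BR/mulh.MUL @i5+i6  | dual
5. add.ALU @i7  | RAW r2
6. mul.MUL @i8  | RAW+WAW r3
7. or.ALU @i9  | tail

CYCLES = 8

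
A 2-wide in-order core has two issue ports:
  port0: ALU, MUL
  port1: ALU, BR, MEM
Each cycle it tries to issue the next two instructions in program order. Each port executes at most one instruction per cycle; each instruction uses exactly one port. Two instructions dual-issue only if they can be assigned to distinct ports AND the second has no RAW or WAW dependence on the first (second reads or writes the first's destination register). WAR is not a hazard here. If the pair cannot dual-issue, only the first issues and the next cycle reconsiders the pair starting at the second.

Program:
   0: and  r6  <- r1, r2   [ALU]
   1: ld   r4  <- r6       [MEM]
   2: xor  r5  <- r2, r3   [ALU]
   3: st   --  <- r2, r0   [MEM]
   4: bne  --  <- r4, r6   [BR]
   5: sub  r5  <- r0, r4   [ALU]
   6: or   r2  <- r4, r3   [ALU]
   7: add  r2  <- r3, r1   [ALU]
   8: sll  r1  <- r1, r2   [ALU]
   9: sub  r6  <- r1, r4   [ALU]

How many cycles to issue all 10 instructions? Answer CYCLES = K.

CYCLES = 8

  cy0 -> i0 (and.ALU) RAW r6
  cy1 -> i1/i2 (ld.MEM;xor.ALU) 2-wide
  cy2 -> i3 (st.MEM) no-port MEM/BR
  cy3 -> i4/i5 (bne.BR;sub.ALU) 2-wide
  cy4 -> i6 (or.ALU) WAW r2
  cy5 -> i7 (add.ALU) RAW r2
  cy6 -> i8 (sll.ALU) RAW r1
  cy7 -> i9 (sub.ALU) tail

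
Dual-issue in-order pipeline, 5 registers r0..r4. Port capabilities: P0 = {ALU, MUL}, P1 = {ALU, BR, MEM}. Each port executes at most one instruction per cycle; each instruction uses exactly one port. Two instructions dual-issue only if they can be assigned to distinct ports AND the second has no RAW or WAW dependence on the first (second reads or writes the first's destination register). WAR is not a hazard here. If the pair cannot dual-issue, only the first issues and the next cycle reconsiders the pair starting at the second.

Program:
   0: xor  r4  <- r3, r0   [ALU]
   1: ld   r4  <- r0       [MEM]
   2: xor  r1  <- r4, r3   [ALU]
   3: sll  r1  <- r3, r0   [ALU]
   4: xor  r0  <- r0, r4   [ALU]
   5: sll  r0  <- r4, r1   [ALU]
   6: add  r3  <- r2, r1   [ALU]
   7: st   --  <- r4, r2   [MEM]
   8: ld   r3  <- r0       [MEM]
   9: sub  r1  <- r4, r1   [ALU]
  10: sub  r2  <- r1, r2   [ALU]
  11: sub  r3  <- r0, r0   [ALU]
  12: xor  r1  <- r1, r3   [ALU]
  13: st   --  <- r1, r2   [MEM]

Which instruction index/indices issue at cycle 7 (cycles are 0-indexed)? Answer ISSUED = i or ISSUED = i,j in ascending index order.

ISSUED = 10,11

c0: i0 xor  WAW r4
c1: i1 ld  RAW r4
c2: i2 xor  WAW r1
c3: i3,i4 sll+xor  pair
c4: i5,i6 sll+add  pair
c5: i7 st  no-port MEM/MEM
c6: i8,i9 ld+sub  pair
c7: i10,i11 sub+sub  pair
c8: i12 xor  RAW r1
c9: i13 st  tail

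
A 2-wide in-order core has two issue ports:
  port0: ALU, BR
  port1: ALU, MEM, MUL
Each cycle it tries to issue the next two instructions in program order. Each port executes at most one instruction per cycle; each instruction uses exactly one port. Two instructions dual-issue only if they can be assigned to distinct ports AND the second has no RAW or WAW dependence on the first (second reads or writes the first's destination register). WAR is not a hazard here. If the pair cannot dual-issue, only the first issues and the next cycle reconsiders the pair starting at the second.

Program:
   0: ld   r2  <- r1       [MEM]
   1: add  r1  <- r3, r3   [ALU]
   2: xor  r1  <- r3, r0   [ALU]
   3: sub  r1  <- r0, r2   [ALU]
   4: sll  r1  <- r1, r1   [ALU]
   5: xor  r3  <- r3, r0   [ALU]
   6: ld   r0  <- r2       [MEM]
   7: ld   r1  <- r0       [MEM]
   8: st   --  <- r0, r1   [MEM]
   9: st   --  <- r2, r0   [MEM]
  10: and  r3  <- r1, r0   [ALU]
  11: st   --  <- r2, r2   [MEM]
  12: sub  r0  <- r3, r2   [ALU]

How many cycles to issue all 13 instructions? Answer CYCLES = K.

t=0 i0,i1:ld.MEM+add.ALU ; pair
t=1 i2:xor.ALU ; WAW r1
t=2 i3:sub.ALU ; RAW+WAW r1
t=3 i4,i5:sll.ALU+xor.ALU ; pair
t=4 i6:ld.MEM ; no-port MEM/MEM
t=5 i7:ld.MEM ; no-port MEM/MEM
t=6 i8:st.MEM ; no-port MEM/MEM
t=7 i9,i10:st.MEM+and.ALU ; pair
t=8 i11,i12:st.MEM+sub.ALU ; pair

CYCLES = 9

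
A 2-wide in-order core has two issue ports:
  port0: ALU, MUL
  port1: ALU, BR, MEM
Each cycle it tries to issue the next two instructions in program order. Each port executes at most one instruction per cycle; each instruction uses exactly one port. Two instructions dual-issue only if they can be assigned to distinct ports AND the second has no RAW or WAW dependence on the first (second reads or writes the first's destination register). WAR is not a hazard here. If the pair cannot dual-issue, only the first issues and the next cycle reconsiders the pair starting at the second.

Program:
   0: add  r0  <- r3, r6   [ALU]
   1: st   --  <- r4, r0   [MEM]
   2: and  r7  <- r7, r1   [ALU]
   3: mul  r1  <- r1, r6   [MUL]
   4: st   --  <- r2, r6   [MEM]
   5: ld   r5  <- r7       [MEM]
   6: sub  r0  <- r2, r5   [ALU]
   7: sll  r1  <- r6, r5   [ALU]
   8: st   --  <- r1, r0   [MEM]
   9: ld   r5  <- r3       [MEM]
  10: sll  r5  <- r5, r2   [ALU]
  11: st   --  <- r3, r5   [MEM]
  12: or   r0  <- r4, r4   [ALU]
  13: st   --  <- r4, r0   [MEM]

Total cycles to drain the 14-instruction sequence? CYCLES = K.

0. add @i0  | RAW r0
1. st/and @i1/i2  | pair
2. mul/st @i3/i4  | pair
3. ld @i5  | RAW r5
4. sub/sll @i6/i7  | pair
5. st @i8  | no-port MEM/MEM
6. ld @i9  | RAW+WAW r5
7. sll @i10  | RAW r5
8. st/or @i11/i12  | pair
9. st @i13  | tail

CYCLES = 10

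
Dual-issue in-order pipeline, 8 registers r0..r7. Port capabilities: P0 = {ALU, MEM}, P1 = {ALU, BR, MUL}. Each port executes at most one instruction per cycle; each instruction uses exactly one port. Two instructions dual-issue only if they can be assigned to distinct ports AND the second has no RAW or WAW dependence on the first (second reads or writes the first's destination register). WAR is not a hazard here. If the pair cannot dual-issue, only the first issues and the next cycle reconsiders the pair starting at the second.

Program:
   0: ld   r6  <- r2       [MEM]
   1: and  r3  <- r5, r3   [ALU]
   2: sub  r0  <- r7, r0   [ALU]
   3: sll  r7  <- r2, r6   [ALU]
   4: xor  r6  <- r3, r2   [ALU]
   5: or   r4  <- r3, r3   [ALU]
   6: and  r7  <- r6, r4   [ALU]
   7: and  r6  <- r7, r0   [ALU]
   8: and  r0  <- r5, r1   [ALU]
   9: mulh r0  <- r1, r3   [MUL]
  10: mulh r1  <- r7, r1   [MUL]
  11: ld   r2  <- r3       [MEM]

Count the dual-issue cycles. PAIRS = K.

t=0 i0+i1:ld.MEM and.ALU ; dual
t=1 i2+i3:sub.ALU sll.ALU ; dual
t=2 i4+i5:xor.ALU or.ALU ; dual
t=3 i6:and.ALU ; RAW r7
t=4 i7+i8:and.ALU and.ALU ; dual
t=5 i9:mulh.MUL ; no-port MUL/MUL
t=6 i10+i11:mulh.MUL ld.MEM ; dual

PAIRS = 5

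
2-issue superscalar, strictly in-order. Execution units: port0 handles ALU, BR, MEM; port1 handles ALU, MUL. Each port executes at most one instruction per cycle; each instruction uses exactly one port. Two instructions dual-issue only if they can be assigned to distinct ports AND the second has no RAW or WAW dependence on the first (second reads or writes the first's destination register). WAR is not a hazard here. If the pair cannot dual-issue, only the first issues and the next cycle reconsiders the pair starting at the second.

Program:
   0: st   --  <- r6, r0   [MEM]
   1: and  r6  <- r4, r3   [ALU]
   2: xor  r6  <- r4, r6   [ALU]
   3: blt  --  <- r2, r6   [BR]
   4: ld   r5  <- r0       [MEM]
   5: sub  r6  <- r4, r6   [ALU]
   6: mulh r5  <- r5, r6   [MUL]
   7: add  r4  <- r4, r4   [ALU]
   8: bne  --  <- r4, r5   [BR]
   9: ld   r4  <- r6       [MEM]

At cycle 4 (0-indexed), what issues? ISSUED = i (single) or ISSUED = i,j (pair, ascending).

c0: i0/i1 st and  dual
c1: i2 xor  RAW r6
c2: i3 blt  no-port BR/MEM
c3: i4/i5 ld sub  dual
c4: i6/i7 mulh add  dual
c5: i8 bne  no-port BR/MEM
c6: i9 ld  tail

ISSUED = 6,7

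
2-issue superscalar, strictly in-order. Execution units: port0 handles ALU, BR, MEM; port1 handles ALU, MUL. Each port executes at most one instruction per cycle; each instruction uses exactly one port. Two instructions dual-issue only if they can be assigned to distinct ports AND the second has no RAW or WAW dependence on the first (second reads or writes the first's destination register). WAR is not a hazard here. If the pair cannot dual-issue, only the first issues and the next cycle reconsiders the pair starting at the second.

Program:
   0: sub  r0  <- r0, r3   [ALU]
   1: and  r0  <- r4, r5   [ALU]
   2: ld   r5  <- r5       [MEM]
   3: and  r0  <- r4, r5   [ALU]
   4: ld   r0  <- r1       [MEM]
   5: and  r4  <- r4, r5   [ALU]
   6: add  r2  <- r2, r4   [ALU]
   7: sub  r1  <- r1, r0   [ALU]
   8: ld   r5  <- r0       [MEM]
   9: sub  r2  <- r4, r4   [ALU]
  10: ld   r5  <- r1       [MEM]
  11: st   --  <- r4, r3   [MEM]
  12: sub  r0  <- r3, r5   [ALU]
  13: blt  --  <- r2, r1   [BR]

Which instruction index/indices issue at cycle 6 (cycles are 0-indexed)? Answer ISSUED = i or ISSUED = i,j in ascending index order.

ISSUED = 10

c0: i0 sub.ALU  WAW r0
c1: i1+i2 and.ALU+ld.MEM  2-wide
c2: i3 and.ALU  WAW r0
c3: i4+i5 ld.MEM+and.ALU  2-wide
c4: i6+i7 add.ALU+sub.ALU  2-wide
c5: i8+i9 ld.MEM+sub.ALU  2-wide
c6: i10 ld.MEM  no-port MEM/MEM
c7: i11+i12 st.MEM+sub.ALU  2-wide
c8: i13 blt.BR  tail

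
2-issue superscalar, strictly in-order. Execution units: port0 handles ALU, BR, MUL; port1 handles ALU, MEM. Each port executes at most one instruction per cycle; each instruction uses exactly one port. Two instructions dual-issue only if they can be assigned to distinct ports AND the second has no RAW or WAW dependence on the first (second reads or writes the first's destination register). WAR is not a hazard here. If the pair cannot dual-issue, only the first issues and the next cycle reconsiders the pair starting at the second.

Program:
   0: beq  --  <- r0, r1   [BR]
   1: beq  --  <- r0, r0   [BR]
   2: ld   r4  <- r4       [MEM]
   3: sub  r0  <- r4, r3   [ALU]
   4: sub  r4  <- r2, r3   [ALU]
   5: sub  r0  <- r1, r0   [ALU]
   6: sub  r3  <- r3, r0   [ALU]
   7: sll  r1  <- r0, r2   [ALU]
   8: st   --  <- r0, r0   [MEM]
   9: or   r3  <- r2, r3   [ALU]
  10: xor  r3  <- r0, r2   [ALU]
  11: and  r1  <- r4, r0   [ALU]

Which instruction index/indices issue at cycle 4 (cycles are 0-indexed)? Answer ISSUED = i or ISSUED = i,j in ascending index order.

  cy0 -> i0 (beq) no-port BR/BR
  cy1 -> i1,i2 (beq+ld) 2-wide
  cy2 -> i3,i4 (sub+sub) 2-wide
  cy3 -> i5 (sub) RAW r0
  cy4 -> i6,i7 (sub+sll) 2-wide
  cy5 -> i8,i9 (st+or) 2-wide
  cy6 -> i10,i11 (xor+and) 2-wide

ISSUED = 6,7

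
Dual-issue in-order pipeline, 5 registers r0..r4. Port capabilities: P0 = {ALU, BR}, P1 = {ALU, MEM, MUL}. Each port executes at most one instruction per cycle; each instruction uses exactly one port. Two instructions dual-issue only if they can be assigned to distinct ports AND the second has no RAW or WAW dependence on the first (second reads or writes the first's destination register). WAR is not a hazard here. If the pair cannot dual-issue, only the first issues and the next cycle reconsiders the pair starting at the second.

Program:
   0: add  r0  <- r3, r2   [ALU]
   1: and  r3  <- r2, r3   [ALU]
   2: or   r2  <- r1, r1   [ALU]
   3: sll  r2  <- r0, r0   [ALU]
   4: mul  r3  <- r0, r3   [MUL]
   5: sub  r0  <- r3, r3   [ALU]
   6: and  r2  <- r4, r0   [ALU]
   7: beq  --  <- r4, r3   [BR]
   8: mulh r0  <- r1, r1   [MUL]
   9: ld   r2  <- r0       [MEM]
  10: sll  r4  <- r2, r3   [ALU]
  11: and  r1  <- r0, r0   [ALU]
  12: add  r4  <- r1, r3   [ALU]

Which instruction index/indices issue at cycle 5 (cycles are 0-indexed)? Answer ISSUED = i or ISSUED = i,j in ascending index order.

t=0 i0&i1:add/and ; 2-wide
t=1 i2:or ; WAW r2
t=2 i3&i4:sll/mul ; 2-wide
t=3 i5:sub ; RAW r0
t=4 i6&i7:and/beq ; 2-wide
t=5 i8:mulh ; no-port MUL/MEM
t=6 i9:ld ; RAW r2
t=7 i10&i11:sll/and ; 2-wide
t=8 i12:add ; tail

ISSUED = 8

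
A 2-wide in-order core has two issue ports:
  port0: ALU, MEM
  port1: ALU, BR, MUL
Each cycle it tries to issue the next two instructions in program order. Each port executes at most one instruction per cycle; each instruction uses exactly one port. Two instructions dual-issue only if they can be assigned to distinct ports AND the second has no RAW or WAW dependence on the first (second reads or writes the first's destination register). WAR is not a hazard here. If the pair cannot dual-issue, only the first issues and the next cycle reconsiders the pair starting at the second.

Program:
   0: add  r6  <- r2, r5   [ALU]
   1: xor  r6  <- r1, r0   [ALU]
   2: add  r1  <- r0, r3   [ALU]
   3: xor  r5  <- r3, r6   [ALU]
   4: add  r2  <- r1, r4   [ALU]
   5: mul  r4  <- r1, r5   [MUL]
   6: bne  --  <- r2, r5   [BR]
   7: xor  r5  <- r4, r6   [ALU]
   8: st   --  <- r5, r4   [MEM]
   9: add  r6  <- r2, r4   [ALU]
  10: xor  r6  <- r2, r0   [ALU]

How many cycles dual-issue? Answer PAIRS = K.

PAIRS = 4

  cy0 -> i0 (add.ALU) WAW r6
  cy1 -> i1/i2 (xor.ALU;add.ALU) pair
  cy2 -> i3/i4 (xor.ALU;add.ALU) pair
  cy3 -> i5 (mul.MUL) no-port MUL/BR
  cy4 -> i6/i7 (bne.BR;xor.ALU) pair
  cy5 -> i8/i9 (st.MEM;add.ALU) pair
  cy6 -> i10 (xor.ALU) tail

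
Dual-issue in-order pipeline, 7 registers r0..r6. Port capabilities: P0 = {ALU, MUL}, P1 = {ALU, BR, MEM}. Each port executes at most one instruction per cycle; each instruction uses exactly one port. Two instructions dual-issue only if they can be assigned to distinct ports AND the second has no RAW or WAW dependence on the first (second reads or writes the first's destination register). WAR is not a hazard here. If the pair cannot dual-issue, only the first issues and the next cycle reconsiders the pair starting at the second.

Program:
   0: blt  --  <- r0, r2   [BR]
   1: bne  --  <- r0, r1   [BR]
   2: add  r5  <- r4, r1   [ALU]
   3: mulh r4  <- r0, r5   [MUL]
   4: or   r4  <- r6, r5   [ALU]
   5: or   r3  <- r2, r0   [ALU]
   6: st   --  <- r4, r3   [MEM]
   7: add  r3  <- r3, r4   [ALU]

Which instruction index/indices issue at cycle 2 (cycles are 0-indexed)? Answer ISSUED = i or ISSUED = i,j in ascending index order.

  cy0 -> i0 (blt) no-port BR/BR
  cy1 -> i1+i2 (bne;add) pair
  cy2 -> i3 (mulh) WAW r4
  cy3 -> i4+i5 (or;or) pair
  cy4 -> i6+i7 (st;add) pair

ISSUED = 3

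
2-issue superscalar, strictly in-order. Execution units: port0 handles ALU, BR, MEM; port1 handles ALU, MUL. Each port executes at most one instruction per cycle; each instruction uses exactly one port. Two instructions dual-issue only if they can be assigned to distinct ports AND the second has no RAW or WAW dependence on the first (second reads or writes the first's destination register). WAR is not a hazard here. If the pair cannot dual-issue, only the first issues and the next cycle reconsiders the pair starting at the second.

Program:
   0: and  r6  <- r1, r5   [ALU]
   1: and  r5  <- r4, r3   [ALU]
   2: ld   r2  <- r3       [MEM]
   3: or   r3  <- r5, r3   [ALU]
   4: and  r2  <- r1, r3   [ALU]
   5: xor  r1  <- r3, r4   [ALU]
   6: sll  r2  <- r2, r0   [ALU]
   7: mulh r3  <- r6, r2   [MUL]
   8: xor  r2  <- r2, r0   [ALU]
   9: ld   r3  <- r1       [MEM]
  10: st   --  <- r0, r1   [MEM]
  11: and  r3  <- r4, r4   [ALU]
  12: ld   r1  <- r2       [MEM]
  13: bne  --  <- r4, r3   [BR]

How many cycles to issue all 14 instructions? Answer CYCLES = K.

CYCLES = 9

  cy0 -> i0&i1 (and.ALU/and.ALU) 2-wide
  cy1 -> i2&i3 (ld.MEM/or.ALU) 2-wide
  cy2 -> i4&i5 (and.ALU/xor.ALU) 2-wide
  cy3 -> i6 (sll.ALU) RAW r2
  cy4 -> i7&i8 (mulh.MUL/xor.ALU) 2-wide
  cy5 -> i9 (ld.MEM) no-port MEM/MEM
  cy6 -> i10&i11 (st.MEM/and.ALU) 2-wide
  cy7 -> i12 (ld.MEM) no-port MEM/BR
  cy8 -> i13 (bne.BR) tail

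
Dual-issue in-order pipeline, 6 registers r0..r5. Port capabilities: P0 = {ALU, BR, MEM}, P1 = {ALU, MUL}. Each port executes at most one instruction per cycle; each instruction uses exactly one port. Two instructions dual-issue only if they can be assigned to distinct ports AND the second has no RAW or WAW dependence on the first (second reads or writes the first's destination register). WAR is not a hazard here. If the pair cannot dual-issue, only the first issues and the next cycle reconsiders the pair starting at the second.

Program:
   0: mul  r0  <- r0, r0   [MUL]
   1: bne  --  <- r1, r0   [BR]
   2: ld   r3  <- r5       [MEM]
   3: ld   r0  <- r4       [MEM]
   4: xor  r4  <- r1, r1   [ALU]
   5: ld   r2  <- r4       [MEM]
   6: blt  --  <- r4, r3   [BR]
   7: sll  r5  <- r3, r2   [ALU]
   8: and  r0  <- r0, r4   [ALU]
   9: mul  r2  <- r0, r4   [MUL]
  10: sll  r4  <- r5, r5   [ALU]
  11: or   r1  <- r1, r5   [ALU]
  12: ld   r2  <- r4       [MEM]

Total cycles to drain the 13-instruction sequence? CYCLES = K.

  cy0 -> i0 (mul.MUL) RAW r0
  cy1 -> i1 (bne.BR) no-port BR/MEM
  cy2 -> i2 (ld.MEM) no-port MEM/MEM
  cy3 -> i3+i4 (ld.MEM xor.ALU) dual
  cy4 -> i5 (ld.MEM) no-port MEM/BR
  cy5 -> i6+i7 (blt.BR sll.ALU) dual
  cy6 -> i8 (and.ALU) RAW r0
  cy7 -> i9+i10 (mul.MUL sll.ALU) dual
  cy8 -> i11+i12 (or.ALU ld.MEM) dual

CYCLES = 9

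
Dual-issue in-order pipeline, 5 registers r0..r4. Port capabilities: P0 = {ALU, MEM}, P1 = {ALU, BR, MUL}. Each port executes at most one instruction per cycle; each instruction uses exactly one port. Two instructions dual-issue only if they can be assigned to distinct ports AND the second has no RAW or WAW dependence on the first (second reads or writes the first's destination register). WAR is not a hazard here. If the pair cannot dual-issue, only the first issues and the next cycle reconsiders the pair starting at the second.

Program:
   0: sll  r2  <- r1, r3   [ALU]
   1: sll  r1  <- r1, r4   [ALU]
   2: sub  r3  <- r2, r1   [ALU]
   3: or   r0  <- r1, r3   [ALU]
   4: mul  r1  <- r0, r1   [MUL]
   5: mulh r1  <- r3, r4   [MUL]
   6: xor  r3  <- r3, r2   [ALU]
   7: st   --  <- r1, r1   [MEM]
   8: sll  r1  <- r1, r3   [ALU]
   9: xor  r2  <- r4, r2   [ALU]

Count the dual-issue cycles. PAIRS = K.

t=0 i0+i1:sll.ALU/sll.ALU ; pair
t=1 i2:sub.ALU ; RAW r3
t=2 i3:or.ALU ; RAW r0
t=3 i4:mul.MUL ; no-port MUL/MUL
t=4 i5+i6:mulh.MUL/xor.ALU ; pair
t=5 i7+i8:st.MEM/sll.ALU ; pair
t=6 i9:xor.ALU ; tail

PAIRS = 3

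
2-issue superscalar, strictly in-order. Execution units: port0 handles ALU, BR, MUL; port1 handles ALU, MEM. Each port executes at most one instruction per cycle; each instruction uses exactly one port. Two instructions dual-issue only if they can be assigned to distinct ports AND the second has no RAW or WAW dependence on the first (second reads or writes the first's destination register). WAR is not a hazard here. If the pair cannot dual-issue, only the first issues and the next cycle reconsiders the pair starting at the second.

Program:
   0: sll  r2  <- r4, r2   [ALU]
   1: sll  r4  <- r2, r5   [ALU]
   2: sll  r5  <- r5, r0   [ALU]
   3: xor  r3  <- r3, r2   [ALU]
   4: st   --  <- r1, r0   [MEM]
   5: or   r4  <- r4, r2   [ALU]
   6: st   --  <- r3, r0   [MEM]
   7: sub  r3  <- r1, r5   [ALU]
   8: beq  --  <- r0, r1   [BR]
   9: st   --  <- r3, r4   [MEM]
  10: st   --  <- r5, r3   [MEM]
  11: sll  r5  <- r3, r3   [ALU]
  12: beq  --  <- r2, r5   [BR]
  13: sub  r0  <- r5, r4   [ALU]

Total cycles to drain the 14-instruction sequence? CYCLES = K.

[0] i0  sll.ALU  -- RAW r2
[1] i1&i2  sll.ALU+sll.ALU  -- pair
[2] i3&i4  xor.ALU+st.MEM  -- pair
[3] i5&i6  or.ALU+st.MEM  -- pair
[4] i7&i8  sub.ALU+beq.BR  -- pair
[5] i9  st.MEM  -- no-port MEM/MEM
[6] i10&i11  st.MEM+sll.ALU  -- pair
[7] i12&i13  beq.BR+sub.ALU  -- pair

CYCLES = 8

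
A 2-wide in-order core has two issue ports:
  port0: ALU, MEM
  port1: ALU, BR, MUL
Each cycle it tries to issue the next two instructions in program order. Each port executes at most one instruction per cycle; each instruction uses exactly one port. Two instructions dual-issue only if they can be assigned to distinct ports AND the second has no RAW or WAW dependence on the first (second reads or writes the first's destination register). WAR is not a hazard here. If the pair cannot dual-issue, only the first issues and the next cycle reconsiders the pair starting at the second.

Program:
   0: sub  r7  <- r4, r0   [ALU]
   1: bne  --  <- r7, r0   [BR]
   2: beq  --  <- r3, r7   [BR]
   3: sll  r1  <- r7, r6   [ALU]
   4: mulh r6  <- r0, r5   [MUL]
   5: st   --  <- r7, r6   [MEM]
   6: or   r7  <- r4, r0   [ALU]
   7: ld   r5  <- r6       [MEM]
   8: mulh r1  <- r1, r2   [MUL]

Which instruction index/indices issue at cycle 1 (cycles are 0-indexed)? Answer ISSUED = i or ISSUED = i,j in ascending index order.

ISSUED = 1

  cy0 -> i0 (sub) RAW r7
  cy1 -> i1 (bne) no-port BR/BR
  cy2 -> i2/i3 (beq+sll) 2-wide
  cy3 -> i4 (mulh) RAW r6
  cy4 -> i5/i6 (st+or) 2-wide
  cy5 -> i7/i8 (ld+mulh) 2-wide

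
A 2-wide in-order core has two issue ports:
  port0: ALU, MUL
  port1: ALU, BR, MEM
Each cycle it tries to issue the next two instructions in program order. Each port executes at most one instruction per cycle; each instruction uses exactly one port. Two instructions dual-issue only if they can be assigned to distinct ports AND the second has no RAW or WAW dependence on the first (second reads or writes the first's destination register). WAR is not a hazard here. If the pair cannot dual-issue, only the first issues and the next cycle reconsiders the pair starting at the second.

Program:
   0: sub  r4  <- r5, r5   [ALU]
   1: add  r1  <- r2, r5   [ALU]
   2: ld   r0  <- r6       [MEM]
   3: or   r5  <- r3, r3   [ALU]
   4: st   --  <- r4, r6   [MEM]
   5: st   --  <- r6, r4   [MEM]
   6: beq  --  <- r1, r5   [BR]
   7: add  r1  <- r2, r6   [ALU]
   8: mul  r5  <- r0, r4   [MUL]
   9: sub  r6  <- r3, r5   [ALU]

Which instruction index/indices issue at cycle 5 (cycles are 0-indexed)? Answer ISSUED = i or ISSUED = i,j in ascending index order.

  cy0 -> i0,i1 (sub+add) 2-wide
  cy1 -> i2,i3 (ld+or) 2-wide
  cy2 -> i4 (st) no-port MEM/MEM
  cy3 -> i5 (st) no-port MEM/BR
  cy4 -> i6,i7 (beq+add) 2-wide
  cy5 -> i8 (mul) RAW r5
  cy6 -> i9 (sub) tail

ISSUED = 8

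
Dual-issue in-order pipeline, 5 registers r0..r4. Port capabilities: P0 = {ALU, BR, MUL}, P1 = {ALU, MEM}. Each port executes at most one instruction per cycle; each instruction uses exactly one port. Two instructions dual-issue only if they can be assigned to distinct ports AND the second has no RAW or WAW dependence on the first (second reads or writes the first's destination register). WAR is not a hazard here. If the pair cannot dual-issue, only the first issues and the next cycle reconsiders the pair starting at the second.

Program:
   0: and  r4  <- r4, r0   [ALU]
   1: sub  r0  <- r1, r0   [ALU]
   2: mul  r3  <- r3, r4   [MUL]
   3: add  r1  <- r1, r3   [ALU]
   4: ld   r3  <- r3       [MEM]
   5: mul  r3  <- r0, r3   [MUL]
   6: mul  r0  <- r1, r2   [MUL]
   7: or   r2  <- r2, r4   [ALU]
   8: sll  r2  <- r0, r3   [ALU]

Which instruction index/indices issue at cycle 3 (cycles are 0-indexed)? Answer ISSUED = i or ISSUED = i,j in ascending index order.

#0 head=0: and;sub i0/i1 pair
#1 head=2: mul i2 RAW r3
#2 head=3: add;ld i3/i4 pair
#3 head=5: mul i5 no-port MUL/MUL
#4 head=6: mul;or i6/i7 pair
#5 head=8: sll i8 tail

ISSUED = 5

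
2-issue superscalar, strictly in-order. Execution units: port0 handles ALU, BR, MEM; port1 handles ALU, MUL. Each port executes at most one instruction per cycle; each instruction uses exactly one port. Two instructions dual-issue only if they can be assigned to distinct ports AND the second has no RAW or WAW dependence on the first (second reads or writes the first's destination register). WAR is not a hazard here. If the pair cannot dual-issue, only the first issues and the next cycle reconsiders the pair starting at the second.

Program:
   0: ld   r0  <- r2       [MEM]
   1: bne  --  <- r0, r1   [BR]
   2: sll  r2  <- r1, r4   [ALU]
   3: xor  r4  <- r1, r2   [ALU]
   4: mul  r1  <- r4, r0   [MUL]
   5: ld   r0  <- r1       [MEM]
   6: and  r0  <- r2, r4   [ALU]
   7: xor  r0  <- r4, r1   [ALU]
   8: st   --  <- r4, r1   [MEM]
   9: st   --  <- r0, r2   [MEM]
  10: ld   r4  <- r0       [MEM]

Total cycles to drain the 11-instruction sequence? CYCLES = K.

0. ld @i0  | no-port MEM/BR
1. bne;sll @i1,i2  | dual
2. xor @i3  | RAW r4
3. mul @i4  | RAW r1
4. ld @i5  | WAW r0
5. and @i6  | WAW r0
6. xor;st @i7,i8  | dual
7. st @i9  | no-port MEM/MEM
8. ld @i10  | tail

CYCLES = 9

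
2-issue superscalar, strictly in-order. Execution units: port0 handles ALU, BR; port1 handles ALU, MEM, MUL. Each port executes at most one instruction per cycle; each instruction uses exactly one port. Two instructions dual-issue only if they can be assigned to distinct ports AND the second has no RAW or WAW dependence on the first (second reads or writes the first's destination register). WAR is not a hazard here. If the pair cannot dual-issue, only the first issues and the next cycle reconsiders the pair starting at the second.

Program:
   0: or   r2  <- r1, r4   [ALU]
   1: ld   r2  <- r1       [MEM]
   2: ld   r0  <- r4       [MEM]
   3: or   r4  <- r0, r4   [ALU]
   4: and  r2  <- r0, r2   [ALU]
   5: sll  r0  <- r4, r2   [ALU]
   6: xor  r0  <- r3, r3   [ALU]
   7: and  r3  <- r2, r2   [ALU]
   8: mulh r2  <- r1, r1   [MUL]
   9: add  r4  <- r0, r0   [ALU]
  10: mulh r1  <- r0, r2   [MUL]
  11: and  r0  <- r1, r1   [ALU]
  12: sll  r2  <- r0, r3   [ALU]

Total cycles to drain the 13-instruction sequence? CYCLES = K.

CYCLES = 10

#0 head=0: or.ALU i0 WAW r2
#1 head=1: ld.MEM i1 no-port MEM/MEM
#2 head=2: ld.MEM i2 RAW r0
#3 head=3: or.ALU/and.ALU i3&i4 2-wide
#4 head=5: sll.ALU i5 WAW r0
#5 head=6: xor.ALU/and.ALU i6&i7 2-wide
#6 head=8: mulh.MUL/add.ALU i8&i9 2-wide
#7 head=10: mulh.MUL i10 RAW r1
#8 head=11: and.ALU i11 RAW r0
#9 head=12: sll.ALU i12 tail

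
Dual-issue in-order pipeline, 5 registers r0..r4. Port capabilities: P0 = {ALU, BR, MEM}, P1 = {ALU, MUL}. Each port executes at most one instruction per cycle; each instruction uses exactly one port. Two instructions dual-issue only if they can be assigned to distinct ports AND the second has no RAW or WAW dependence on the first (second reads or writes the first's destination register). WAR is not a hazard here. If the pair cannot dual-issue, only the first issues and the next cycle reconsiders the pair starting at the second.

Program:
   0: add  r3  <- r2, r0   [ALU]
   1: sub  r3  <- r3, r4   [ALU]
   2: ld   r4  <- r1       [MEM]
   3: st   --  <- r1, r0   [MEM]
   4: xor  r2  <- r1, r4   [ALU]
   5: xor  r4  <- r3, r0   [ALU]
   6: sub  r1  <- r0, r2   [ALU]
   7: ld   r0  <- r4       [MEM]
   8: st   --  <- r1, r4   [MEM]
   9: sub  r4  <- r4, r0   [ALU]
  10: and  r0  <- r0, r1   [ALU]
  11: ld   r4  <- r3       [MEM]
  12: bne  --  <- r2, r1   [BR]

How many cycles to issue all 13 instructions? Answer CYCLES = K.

t=0 i0:add.ALU ; RAW+WAW r3
t=1 i1/i2:sub.ALU ld.MEM ; 2-wide
t=2 i3/i4:st.MEM xor.ALU ; 2-wide
t=3 i5/i6:xor.ALU sub.ALU ; 2-wide
t=4 i7:ld.MEM ; no-port MEM/MEM
t=5 i8/i9:st.MEM sub.ALU ; 2-wide
t=6 i10/i11:and.ALU ld.MEM ; 2-wide
t=7 i12:bne.BR ; tail

CYCLES = 8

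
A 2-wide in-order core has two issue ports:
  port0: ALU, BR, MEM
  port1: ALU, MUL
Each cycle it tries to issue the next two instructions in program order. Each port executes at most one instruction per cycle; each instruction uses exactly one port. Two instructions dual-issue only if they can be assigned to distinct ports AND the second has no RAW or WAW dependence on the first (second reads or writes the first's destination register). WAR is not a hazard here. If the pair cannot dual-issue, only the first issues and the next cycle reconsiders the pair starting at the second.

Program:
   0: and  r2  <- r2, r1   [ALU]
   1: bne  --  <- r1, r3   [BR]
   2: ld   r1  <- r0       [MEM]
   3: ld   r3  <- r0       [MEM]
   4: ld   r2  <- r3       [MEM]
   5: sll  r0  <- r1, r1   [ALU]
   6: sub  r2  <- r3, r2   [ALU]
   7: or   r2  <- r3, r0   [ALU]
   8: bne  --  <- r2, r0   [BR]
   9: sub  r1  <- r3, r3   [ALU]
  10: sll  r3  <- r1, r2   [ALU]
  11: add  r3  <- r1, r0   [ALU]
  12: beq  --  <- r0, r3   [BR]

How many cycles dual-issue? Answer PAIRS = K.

c0: i0/i1 and.ALU;bne.BR  dual
c1: i2 ld.MEM  no-port MEM/MEM
c2: i3 ld.MEM  no-port MEM/MEM
c3: i4/i5 ld.MEM;sll.ALU  dual
c4: i6 sub.ALU  WAW r2
c5: i7 or.ALU  RAW r2
c6: i8/i9 bne.BR;sub.ALU  dual
c7: i10 sll.ALU  WAW r3
c8: i11 add.ALU  RAW r3
c9: i12 beq.BR  tail

PAIRS = 3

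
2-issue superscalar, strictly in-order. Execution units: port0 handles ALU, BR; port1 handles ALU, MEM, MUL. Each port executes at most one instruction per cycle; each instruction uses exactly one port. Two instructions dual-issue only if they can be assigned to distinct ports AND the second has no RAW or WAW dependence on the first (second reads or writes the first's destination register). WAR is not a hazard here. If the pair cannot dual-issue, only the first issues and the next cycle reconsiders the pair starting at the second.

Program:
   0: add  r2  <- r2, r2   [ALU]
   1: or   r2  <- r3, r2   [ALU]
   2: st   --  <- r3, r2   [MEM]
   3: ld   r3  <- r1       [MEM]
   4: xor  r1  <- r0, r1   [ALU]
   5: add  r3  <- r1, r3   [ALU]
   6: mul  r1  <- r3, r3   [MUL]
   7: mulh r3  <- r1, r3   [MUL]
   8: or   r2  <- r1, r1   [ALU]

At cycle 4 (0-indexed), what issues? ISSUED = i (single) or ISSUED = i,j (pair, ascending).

0. add @i0  | RAW+WAW r2
1. or @i1  | RAW r2
2. st @i2  | no-port MEM/MEM
3. ld/xor @i3+i4  | 2-wide
4. add @i5  | RAW r3
5. mul @i6  | no-port MUL/MUL
6. mulh/or @i7+i8  | 2-wide

ISSUED = 5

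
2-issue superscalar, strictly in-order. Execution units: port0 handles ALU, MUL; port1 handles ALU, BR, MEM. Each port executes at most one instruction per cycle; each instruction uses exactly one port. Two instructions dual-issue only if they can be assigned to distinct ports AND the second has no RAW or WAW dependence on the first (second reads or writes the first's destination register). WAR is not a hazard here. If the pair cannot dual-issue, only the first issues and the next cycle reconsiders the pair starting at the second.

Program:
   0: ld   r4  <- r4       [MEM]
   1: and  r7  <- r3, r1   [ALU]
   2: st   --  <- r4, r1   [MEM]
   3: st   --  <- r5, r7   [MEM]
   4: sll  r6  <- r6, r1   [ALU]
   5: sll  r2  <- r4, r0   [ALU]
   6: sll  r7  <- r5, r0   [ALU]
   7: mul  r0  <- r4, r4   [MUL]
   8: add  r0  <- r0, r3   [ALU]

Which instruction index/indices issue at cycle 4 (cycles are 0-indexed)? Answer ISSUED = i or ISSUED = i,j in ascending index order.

0. ld+and @i0&i1  | pair
1. st @i2  | no-port MEM/MEM
2. st+sll @i3&i4  | pair
3. sll+sll @i5&i6  | pair
4. mul @i7  | RAW+WAW r0
5. add @i8  | tail

ISSUED = 7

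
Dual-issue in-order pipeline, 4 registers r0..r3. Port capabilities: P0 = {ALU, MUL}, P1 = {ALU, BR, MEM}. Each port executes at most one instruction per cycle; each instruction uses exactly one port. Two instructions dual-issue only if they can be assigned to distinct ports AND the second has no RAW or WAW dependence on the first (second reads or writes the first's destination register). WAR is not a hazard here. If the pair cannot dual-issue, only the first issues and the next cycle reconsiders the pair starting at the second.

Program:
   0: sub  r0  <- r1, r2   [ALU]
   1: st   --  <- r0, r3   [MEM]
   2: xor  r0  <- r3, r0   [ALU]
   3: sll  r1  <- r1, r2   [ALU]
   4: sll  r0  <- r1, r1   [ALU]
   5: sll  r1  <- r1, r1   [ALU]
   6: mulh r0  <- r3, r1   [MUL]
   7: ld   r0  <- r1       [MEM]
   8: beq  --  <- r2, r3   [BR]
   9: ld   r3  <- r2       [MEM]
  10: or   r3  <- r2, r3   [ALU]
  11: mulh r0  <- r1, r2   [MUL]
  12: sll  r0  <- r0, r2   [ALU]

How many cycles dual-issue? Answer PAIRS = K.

PAIRS = 3

t=0 i0:sub ; RAW r0
t=1 i1+i2:st;xor ; dual
t=2 i3:sll ; RAW r1
t=3 i4+i5:sll;sll ; dual
t=4 i6:mulh ; WAW r0
t=5 i7:ld ; no-port MEM/BR
t=6 i8:beq ; no-port BR/MEM
t=7 i9:ld ; RAW+WAW r3
t=8 i10+i11:or;mulh ; dual
t=9 i12:sll ; tail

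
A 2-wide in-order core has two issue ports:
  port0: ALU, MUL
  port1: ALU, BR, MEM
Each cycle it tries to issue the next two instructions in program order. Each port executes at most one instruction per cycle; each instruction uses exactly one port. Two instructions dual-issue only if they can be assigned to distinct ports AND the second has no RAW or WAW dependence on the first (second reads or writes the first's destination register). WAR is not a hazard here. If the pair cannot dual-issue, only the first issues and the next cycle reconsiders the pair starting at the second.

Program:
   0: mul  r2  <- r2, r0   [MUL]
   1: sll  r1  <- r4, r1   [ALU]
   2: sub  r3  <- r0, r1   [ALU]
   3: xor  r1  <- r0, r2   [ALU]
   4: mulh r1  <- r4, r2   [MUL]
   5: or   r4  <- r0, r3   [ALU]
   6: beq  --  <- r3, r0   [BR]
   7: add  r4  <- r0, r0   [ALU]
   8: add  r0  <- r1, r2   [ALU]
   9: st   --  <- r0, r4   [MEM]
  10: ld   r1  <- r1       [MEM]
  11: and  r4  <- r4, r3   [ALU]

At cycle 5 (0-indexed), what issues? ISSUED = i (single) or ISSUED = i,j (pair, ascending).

0. mul.MUL+sll.ALU @i0&i1  | pair
1. sub.ALU+xor.ALU @i2&i3  | pair
2. mulh.MUL+or.ALU @i4&i5  | pair
3. beq.BR+add.ALU @i6&i7  | pair
4. add.ALU @i8  | RAW r0
5. st.MEM @i9  | no-port MEM/MEM
6. ld.MEM+and.ALU @i10&i11  | pair

ISSUED = 9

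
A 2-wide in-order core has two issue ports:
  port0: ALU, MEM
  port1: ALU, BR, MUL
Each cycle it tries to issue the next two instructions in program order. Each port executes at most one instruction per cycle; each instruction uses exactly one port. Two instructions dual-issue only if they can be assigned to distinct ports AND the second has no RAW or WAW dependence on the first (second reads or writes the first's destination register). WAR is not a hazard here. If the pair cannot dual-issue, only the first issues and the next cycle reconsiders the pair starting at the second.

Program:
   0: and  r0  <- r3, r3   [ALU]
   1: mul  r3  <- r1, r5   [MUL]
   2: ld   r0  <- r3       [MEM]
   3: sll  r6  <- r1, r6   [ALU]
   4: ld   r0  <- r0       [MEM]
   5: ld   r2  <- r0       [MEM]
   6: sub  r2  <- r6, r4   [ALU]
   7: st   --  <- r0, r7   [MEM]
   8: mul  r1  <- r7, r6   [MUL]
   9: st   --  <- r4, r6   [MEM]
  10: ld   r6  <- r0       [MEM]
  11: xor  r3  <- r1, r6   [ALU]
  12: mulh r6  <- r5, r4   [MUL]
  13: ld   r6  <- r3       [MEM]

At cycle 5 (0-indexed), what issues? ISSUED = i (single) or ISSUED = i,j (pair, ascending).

ISSUED = 8,9

#0 head=0: and mul i0&i1 2-wide
#1 head=2: ld sll i2&i3 2-wide
#2 head=4: ld i4 no-port MEM/MEM
#3 head=5: ld i5 WAW r2
#4 head=6: sub st i6&i7 2-wide
#5 head=8: mul st i8&i9 2-wide
#6 head=10: ld i10 RAW r6
#7 head=11: xor mulh i11&i12 2-wide
#8 head=13: ld i13 tail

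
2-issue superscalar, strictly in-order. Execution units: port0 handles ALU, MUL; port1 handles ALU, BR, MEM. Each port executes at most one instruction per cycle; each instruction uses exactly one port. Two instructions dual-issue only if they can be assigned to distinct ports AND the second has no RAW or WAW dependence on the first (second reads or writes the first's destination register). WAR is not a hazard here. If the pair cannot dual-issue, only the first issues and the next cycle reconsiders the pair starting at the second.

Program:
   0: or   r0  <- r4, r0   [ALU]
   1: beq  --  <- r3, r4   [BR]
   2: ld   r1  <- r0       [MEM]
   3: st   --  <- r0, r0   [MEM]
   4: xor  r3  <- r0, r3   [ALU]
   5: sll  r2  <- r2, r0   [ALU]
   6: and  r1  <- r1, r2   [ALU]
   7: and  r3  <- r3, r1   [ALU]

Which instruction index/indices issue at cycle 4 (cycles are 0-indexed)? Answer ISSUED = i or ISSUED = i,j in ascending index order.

ISSUED = 6

[0] i0+i1  or.ALU+beq.BR  -- 2-wide
[1] i2  ld.MEM  -- no-port MEM/MEM
[2] i3+i4  st.MEM+xor.ALU  -- 2-wide
[3] i5  sll.ALU  -- RAW r2
[4] i6  and.ALU  -- RAW r1
[5] i7  and.ALU  -- tail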